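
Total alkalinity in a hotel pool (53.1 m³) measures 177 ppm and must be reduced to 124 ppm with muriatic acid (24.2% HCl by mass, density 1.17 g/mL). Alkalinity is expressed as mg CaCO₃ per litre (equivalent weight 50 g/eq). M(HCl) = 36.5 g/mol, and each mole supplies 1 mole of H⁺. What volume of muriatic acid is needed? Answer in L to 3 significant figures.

Volume: 53.1 m³ = 53,100 L.
Alkalinity to neutralize: (177 − 124) = 53 mg/L as CaCO₃ × 53,100 L = 2814 g as CaCO₃.
Equivalents of H⁺ required: 2814 ÷ 50 g/eq = 56.29 eq = 56.29 mol HCl.
Mass of HCl: 56.29 × 36.5 = 2054 g.
Mass of 24.2% solution: 2054 / 0.242 = 8489 g.
Volume: 8489 g ÷ 1.17 g/mL = 7256 mL.

7.26 L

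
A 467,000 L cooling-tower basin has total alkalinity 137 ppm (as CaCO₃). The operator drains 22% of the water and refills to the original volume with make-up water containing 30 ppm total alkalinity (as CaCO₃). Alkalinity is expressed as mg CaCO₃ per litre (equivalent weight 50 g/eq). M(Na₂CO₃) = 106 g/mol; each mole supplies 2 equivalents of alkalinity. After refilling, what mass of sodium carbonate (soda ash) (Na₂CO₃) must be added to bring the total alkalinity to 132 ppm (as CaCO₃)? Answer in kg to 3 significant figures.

After draining 22% and refilling: 137 × 0.78 + 30 × 0.22 = 113.46 ppm.
Deficit to target: 132 − 113.46 = 18.54 mg/L.
As CaCO₃: 18.54 mg/L × 467,000 L = 8658 g; ÷ 50 g/eq ÷ 2 = 86.58 mol Na₂CO₃.
Mass: 86.58 × 106 = 9178 g.

9.18 kg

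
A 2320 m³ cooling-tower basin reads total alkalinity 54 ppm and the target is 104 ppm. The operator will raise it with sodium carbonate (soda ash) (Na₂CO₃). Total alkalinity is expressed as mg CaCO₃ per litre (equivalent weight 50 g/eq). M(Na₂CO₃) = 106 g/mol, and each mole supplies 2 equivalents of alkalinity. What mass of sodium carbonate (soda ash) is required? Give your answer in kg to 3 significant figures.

Volume: 2320 m³ = 2,320,000 L.
Alkalinity to add: (104 − 54) = 50 mg/L as CaCO₃ × 2,320,000 L = 116,000 g as CaCO₃.
Equivalents: 116,000 g ÷ 50 g/eq = 2320 eq.
Each mole of Na₂CO₃ supplies 2 eq, so 2320 / 2 = 1160 mol.
Mass: 1160 mol × 106 g/mol = 123,000 g.

123 kg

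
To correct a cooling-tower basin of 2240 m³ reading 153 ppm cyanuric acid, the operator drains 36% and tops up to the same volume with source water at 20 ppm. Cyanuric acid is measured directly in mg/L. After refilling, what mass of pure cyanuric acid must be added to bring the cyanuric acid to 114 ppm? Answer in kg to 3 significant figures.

19.9 kg

Volume: 2240 m³ = 2,240,000 L.
After draining 36% and refilling: 153 × 0.64 + 20 × 0.36 = 105.12 ppm.
Deficit to target: 114 − 105.12 = 8.88 mg/L.
Mass: 8.88 mg/L × 2,240,000 L = 19,890 g cyanuric acid.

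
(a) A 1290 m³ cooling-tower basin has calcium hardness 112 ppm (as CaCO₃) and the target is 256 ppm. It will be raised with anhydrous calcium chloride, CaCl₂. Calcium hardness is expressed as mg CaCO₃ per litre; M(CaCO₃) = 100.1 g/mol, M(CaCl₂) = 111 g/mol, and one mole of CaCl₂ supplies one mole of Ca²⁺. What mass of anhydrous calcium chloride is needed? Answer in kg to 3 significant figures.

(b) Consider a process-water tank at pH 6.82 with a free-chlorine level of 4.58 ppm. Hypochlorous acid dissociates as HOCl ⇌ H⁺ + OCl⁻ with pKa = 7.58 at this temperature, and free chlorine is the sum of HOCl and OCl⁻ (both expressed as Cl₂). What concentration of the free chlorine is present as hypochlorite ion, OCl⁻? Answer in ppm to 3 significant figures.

(a) 206 kg; (b) 0.678 ppm

(a) Volume: 1290 m³ = 1,290,000 L.
(a) Hardness to add: (256 − 112) = 144 mg/L as CaCO₃ × 1,290,000 L = 185,800 g as CaCO₃.
(a) Moles of Ca²⁺ (1 mol Ca²⁺ ≡ 1 mol CaCO₃): 185,800 / 100.1 g/mol = 1856 mol.
(a) Mass of CaCl₂: 1856 × 111 = 206,000 g.

(b) [OCl⁻]/[HOCl] = 10^(pH − pKa) = 10^(6.82 − 7.58) = 10^-0.76 = 0.1738.
(b) Fraction as HOCl = 1 / (1 + 0.1738) = 0.8519.
(b) OCl⁻ = (1 − 0.8519) × 4.58 ppm = 0.6781 ppm.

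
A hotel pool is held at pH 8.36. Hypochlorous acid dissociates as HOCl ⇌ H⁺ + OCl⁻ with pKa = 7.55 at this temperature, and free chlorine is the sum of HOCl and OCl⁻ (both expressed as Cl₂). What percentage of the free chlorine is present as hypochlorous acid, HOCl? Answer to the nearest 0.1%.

13.4%

[OCl⁻]/[HOCl] = 10^(pH − pKa) = 10^(8.36 − 7.55) = 10^0.81 = 6.457.
Fraction as HOCl = 1 / (1 + 6.457) = 0.1341.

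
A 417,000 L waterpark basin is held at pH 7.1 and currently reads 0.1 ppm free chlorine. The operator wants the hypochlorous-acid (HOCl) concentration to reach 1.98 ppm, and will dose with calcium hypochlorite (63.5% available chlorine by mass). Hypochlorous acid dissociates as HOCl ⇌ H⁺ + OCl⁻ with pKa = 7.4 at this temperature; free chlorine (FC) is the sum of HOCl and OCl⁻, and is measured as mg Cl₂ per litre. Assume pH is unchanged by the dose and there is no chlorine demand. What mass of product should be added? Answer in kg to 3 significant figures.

1.89 kg

[OCl⁻]/[HOCl] = 10^(pH − pKa) = 10^(7.1 − 7.4) = 0.5012; fraction as HOCl = 1/(1 + 0.5012) = 0.6661.
Free chlorine required for 1.98 ppm HOCl: 1.98 / 0.6661 = 2.972 ppm.
FC to add: 2.972 − 0.1 = 2.872 mg/L as Cl₂.
Cl₂ equivalent: 2.872 mg/L × 417,000 L = 1198 g.
Product at 63.5% available Cl: 1198 / 0.635 = 1886 g.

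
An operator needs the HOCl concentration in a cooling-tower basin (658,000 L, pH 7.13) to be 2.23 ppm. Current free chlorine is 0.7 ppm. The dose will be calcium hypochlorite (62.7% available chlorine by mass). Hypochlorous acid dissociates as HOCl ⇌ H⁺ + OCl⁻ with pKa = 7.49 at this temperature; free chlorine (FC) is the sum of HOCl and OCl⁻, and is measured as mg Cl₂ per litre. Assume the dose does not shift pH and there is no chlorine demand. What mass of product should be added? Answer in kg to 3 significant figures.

2.63 kg

[OCl⁻]/[HOCl] = 10^(pH − pKa) = 10^(7.13 − 7.49) = 0.4365; fraction as HOCl = 1/(1 + 0.4365) = 0.6961.
Free chlorine required for 2.23 ppm HOCl: 2.23 / 0.6961 = 3.203 ppm.
FC to add: 3.203 − 0.7 = 2.503 mg/L as Cl₂.
Cl₂ equivalent: 2.503 mg/L × 658,000 L = 1647 g.
Product at 62.7% available Cl: 1647 / 0.627 = 2627 g.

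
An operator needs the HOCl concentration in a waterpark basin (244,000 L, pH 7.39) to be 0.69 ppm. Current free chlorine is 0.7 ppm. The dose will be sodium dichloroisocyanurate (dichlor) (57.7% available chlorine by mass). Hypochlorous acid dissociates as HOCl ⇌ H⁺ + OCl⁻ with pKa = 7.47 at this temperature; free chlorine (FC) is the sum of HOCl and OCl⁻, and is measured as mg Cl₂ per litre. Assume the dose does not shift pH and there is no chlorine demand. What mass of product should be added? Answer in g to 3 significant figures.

238 g

[OCl⁻]/[HOCl] = 10^(pH − pKa) = 10^(7.39 − 7.47) = 0.8318; fraction as HOCl = 1/(1 + 0.8318) = 0.5459.
Free chlorine required for 0.69 ppm HOCl: 0.69 / 0.5459 = 1.264 ppm.
FC to add: 1.264 − 0.7 = 0.5639 mg/L as Cl₂.
Cl₂ equivalent: 0.5639 mg/L × 244,000 L = 137.6 g.
Product at 57.7% available Cl: 137.6 / 0.577 = 238.5 g.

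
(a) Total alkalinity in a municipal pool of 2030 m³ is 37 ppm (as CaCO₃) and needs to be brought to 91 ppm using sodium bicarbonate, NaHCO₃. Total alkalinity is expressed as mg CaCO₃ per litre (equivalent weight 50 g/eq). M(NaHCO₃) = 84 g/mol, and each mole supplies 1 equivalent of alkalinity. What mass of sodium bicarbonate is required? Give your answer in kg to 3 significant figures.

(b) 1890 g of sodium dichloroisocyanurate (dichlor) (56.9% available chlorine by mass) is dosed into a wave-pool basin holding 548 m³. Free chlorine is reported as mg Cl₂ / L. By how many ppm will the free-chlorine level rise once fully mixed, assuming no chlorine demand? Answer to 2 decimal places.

(a) 184 kg; (b) 1.96 ppm

(a) Volume: 2030 m³ = 2,030,000 L.
(a) Alkalinity to add: (91 − 37) = 54 mg/L as CaCO₃ × 2,030,000 L = 109,600 g as CaCO₃.
(a) Equivalents: 109,600 g ÷ 50 g/eq = 2192 eq.
(a) NaHCO₃ supplies 1 eq per mole → 2192 mol.
(a) Mass: 2192 mol × 84 g/mol = 184,200 g.

(b) Volume: 548 m³ = 548,000 L.
(b) Available chlorine delivered: 1890 g × 0.569 = 1075 g as Cl₂.
(b) Concentration rise: 1075 g / 548,000 L = 1.962 mg/L = 1.96 ppm.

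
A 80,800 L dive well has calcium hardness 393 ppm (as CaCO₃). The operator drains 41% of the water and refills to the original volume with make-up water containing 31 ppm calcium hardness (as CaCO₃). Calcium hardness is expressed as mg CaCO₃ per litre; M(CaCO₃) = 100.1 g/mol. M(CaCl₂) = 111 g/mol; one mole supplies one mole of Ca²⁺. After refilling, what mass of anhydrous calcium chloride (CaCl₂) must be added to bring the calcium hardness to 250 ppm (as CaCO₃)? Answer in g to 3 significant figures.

486 g

After draining 41% and refilling: 393 × 0.59 + 31 × 0.41 = 244.58 ppm.
Deficit to target: 250 − 244.58 = 5.42 mg/L.
As CaCO₃: 5.42 mg/L × 80,800 L = 437.9 g; ÷ 100.1 = 4.375 mol Ca²⁺.
Mass: 4.375 × 111 = 485.6 g.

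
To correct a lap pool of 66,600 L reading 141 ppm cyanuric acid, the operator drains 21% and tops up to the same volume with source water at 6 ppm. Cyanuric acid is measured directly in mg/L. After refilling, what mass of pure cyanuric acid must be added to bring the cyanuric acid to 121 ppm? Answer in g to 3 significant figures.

After draining 21% and refilling: 141 × 0.79 + 6 × 0.21 = 112.65 ppm.
Deficit to target: 121 − 112.65 = 8.35 mg/L.
Mass: 8.35 mg/L × 66,600 L = 556.1 g cyanuric acid.

556 g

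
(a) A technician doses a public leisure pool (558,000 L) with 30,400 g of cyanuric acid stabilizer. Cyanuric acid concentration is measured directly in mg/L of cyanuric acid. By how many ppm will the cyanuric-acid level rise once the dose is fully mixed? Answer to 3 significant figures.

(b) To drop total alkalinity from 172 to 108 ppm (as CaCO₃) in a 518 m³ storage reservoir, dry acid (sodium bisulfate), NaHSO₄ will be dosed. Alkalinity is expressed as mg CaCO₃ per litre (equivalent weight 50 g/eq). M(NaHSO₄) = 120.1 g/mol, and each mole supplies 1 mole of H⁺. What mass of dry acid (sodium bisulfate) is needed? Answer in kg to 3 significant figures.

(a) 54.5 ppm; (b) 79.6 kg

(a) Rise: 30,400 g / 558,000 L × 1000 = 54.48 mg/L.

(b) Volume: 518 m³ = 518,000 L.
(b) Alkalinity to neutralize: (172 − 108) = 64 mg/L as CaCO₃ × 518,000 L = 33,150 g as CaCO₃.
(b) Equivalents of H⁺ required: 33,150 ÷ 50 g/eq = 663 eq = 663 mol NaHSO₄.
(b) Mass of NaHSO₄: 663 × 120.1 = 79,630 g.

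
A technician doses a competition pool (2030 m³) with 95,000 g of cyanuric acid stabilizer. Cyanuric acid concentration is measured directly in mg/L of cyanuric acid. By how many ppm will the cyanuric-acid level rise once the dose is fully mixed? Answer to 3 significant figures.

46.8 ppm

Volume: 2030 m³ = 2,030,000 L.
Rise: 95,000 g / 2,030,000 L × 1000 = 46.8 mg/L.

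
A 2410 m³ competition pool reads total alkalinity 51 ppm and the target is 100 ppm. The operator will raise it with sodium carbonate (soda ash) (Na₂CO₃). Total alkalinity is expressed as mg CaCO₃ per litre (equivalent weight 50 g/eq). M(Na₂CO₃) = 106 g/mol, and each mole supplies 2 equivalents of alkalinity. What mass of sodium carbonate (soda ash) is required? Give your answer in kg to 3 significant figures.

125 kg

Volume: 2410 m³ = 2,410,000 L.
Alkalinity to add: (100 − 51) = 49 mg/L as CaCO₃ × 2,410,000 L = 118,100 g as CaCO₃.
Equivalents: 118,100 g ÷ 50 g/eq = 2362 eq.
Each mole of Na₂CO₃ supplies 2 eq, so 2362 / 2 = 1181 mol.
Mass: 1181 mol × 106 g/mol = 125,200 g.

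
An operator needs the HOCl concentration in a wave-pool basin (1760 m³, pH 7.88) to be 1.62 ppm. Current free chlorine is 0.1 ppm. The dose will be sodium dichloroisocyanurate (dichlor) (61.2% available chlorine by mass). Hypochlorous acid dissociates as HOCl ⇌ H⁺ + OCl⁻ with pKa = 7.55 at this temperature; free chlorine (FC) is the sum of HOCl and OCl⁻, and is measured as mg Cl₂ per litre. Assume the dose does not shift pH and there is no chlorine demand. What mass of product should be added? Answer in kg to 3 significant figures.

14.3 kg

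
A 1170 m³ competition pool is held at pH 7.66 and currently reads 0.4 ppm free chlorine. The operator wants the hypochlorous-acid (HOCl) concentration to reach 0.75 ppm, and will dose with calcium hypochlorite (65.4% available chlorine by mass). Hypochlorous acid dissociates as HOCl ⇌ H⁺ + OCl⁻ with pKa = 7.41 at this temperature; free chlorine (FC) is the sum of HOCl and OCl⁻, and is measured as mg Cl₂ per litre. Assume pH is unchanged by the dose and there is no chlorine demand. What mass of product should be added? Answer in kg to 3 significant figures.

Volume: 1170 m³ = 1,170,000 L.
[OCl⁻]/[HOCl] = 10^(pH − pKa) = 10^(7.66 − 7.41) = 1.778; fraction as HOCl = 1/(1 + 1.778) = 0.3599.
Free chlorine required for 0.75 ppm HOCl: 0.75 / 0.3599 = 2.084 ppm.
FC to add: 2.084 − 0.4 = 1.684 mg/L as Cl₂.
Cl₂ equivalent: 1.684 mg/L × 1,170,000 L = 1970 g.
Product at 65.4% available Cl: 1970 / 0.654 = 3012 g.

3.01 kg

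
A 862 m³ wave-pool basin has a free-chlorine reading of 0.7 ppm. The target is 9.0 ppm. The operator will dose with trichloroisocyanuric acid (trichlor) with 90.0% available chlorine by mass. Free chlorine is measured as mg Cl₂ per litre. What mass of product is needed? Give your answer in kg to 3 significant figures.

7.95 kg

Volume: 862 m³ = 862,000 L.
Chlorine deficit: 9.0 − 0.7 = 8.3 ppm = 8.3 mg/L as Cl₂.
Cl₂ equivalent needed: 8.3 mg/L × 862,000 L = 7,155,000 mg = 7155 g.
Product at 90.0% available chlorine: 7155 / 0.9 = 7950 g.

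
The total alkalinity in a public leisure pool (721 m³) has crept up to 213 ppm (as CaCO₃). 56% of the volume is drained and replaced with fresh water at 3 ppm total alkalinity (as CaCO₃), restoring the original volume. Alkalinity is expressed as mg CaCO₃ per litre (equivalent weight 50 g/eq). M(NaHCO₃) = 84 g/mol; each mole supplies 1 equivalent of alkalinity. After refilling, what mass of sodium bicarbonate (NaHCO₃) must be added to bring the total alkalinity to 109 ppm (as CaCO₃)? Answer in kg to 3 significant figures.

Volume: 721 m³ = 721,000 L.
After draining 56% and refilling: 213 × 0.44 + 3 × 0.56 = 95.4 ppm.
Deficit to target: 109 − 95.4 = 13.6 mg/L.
As CaCO₃: 13.6 mg/L × 721,000 L = 9806 g; ÷ 50 g/eq ÷ 1 = 196.1 mol NaHCO₃.
Mass: 196.1 × 84 = 16,470 g.

16.5 kg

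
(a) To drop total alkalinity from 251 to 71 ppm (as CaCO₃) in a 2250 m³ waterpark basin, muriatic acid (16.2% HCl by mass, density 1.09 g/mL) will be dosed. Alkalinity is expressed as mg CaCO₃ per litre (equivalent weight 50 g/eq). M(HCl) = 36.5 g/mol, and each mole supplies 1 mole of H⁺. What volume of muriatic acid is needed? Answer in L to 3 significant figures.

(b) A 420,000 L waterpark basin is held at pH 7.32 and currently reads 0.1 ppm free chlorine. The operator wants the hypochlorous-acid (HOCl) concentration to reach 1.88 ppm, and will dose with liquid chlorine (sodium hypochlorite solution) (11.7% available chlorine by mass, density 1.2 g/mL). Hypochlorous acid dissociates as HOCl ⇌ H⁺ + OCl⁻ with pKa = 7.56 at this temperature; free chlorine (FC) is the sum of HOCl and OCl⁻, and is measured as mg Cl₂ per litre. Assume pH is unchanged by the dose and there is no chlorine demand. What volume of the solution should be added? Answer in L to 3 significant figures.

(a) 1,670 L; (b) 8.56 L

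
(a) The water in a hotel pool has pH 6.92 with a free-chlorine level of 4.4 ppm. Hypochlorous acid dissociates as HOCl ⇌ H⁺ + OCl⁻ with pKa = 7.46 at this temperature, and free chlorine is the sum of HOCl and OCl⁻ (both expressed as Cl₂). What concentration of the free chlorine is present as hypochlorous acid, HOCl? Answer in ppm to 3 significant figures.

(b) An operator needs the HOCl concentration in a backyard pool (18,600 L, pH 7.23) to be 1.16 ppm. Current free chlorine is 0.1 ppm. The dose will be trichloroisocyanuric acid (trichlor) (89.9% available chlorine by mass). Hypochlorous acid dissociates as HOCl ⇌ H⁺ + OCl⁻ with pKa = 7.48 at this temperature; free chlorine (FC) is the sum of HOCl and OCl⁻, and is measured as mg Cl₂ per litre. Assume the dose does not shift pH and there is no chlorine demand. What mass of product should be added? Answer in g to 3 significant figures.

(a) [OCl⁻]/[HOCl] = 10^(pH − pKa) = 10^(6.92 − 7.46) = 10^-0.54 = 0.2884.
(a) Fraction as HOCl = 1 / (1 + 0.2884) = 0.7762.
(a) HOCl = 0.7762 × 4.4 ppm = 3.415 ppm.

(b) [OCl⁻]/[HOCl] = 10^(pH − pKa) = 10^(7.23 − 7.48) = 0.5623; fraction as HOCl = 1/(1 + 0.5623) = 0.6401.
(b) Free chlorine required for 1.16 ppm HOCl: 1.16 / 0.6401 = 1.812 ppm.
(b) FC to add: 1.812 − 0.1 = 1.712 mg/L as Cl₂.
(b) Cl₂ equivalent: 1.712 mg/L × 18,600 L = 31.85 g.
(b) Product at 89.9% available Cl: 31.85 / 0.899 = 35.43 g.

(a) 3.42 ppm; (b) 35.4 g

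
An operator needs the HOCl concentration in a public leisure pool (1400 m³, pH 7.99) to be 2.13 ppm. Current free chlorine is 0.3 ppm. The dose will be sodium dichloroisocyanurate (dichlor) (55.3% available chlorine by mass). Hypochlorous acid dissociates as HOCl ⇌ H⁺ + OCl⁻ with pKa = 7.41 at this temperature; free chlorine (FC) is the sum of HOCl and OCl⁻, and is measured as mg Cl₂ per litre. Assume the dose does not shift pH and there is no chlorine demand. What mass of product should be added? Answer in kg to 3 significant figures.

Volume: 1400 m³ = 1,400,000 L.
[OCl⁻]/[HOCl] = 10^(pH − pKa) = 10^(7.99 − 7.41) = 3.802; fraction as HOCl = 1/(1 + 3.802) = 0.2083.
Free chlorine required for 2.13 ppm HOCl: 2.13 / 0.2083 = 10.23 ppm.
FC to add: 10.23 − 0.3 = 9.928 mg/L as Cl₂.
Cl₂ equivalent: 9.928 mg/L × 1,400,000 L = 13,900 g.
Product at 55.3% available Cl: 13,900 / 0.553 = 25,130 g.

25.1 kg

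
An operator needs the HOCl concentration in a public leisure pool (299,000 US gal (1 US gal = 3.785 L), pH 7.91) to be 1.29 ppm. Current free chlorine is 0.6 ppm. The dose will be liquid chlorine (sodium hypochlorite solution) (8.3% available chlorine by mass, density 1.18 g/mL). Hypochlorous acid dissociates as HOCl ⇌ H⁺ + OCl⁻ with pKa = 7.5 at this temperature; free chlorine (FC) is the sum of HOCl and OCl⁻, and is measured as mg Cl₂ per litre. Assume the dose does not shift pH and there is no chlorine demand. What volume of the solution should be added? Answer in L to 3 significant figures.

46.3 L

Volume: 299,000 US gal × 3.785 L/gal = 1,131,715 L.
[OCl⁻]/[HOCl] = 10^(pH − pKa) = 10^(7.91 − 7.5) = 2.57; fraction as HOCl = 1/(1 + 2.57) = 0.2801.
Free chlorine required for 1.29 ppm HOCl: 1.29 / 0.2801 = 4.606 ppm.
FC to add: 4.606 − 0.6 = 4.006 mg/L as Cl₂.
Cl₂ equivalent: 4.006 mg/L × 1,131,715 L = 4533 g.
Product at 8.3% available Cl: 4533 / 0.083 = 54,620 g.
Volume: 54,620 g ÷ 1.18 g/mL = 46,290 mL.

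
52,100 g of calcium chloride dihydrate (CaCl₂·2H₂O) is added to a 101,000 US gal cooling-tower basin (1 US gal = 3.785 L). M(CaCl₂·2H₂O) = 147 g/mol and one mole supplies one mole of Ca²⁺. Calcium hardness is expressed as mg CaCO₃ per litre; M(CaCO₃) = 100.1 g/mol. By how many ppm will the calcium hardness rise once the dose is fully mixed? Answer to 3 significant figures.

92.8 ppm

Volume: 101,000 US gal × 3.785 L/gal = 382,285 L.
Moles of Ca²⁺: 52,100 g ÷ 147 g/mol = 354.4 mol.
As CaCO₃: 354.4 mol × 100.1 g/mol = 35,480 g.
Rise: 35,480 g / 382,285 L × 1000 = 92.8 mg/L.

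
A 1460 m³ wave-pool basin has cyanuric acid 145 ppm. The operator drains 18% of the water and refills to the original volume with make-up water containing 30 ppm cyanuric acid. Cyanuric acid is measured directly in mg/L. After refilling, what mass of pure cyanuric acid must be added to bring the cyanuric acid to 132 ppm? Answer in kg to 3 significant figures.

Volume: 1460 m³ = 1,460,000 L.
After draining 18% and refilling: 145 × 0.82 + 30 × 0.18 = 124.3 ppm.
Deficit to target: 132 − 124.3 = 7.7 mg/L.
Mass: 7.7 mg/L × 1,460,000 L = 11,240 g cyanuric acid.

11.2 kg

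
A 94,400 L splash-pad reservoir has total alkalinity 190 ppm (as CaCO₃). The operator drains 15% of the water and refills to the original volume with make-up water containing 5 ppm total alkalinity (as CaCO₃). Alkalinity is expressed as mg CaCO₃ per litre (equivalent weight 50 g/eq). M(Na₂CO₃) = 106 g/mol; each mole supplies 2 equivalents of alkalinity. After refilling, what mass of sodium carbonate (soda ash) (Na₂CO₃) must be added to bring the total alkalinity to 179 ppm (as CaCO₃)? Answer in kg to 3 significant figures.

After draining 15% and refilling: 190 × 0.85 + 5 × 0.15 = 162.25 ppm.
Deficit to target: 179 − 162.25 = 16.75 mg/L.
As CaCO₃: 16.75 mg/L × 94,400 L = 1581 g; ÷ 50 g/eq ÷ 2 = 15.81 mol Na₂CO₃.
Mass: 15.81 × 106 = 1676 g.

1.68 kg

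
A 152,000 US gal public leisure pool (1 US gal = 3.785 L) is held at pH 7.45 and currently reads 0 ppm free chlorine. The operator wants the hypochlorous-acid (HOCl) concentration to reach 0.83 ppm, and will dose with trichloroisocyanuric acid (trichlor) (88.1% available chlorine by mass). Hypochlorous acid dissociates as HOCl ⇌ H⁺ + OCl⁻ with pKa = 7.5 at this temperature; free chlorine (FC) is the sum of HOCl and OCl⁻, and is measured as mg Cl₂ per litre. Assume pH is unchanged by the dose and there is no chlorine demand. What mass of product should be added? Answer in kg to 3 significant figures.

1.03 kg

Volume: 152,000 US gal × 3.785 L/gal = 575,320 L.
[OCl⁻]/[HOCl] = 10^(pH − pKa) = 10^(7.45 − 7.5) = 0.8913; fraction as HOCl = 1/(1 + 0.8913) = 0.5288.
Free chlorine required for 0.83 ppm HOCl: 0.83 / 0.5288 = 1.57 ppm.
FC to add: 1.57 − 0 = 1.57 mg/L as Cl₂.
Cl₂ equivalent: 1.57 mg/L × 575,320 L = 903.1 g.
Product at 88.1% available Cl: 903.1 / 0.881 = 1025 g.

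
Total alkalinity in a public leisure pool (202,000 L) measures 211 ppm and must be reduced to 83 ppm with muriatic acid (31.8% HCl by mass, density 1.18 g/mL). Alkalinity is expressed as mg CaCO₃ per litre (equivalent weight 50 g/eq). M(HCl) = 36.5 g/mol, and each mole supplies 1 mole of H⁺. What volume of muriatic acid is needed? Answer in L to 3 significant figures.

Alkalinity to neutralize: (211 − 83) = 128 mg/L as CaCO₃ × 202,000 L = 25,860 g as CaCO₃.
Equivalents of H⁺ required: 25,860 ÷ 50 g/eq = 517.1 eq = 517.1 mol HCl.
Mass of HCl: 517.1 × 36.5 = 18,870 g.
Mass of 31.8% solution: 18,870 / 0.318 = 59,350 g.
Volume: 59,350 g ÷ 1.18 g/mL = 50,300 mL.

50.3 L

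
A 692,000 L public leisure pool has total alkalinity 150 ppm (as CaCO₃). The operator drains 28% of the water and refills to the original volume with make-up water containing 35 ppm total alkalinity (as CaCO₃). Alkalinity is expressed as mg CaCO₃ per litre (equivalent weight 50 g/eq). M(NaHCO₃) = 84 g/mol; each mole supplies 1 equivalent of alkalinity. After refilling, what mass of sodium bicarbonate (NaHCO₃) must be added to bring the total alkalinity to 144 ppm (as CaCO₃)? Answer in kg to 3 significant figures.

30.5 kg

After draining 28% and refilling: 150 × 0.72 + 35 × 0.28 = 117.8 ppm.
Deficit to target: 144 − 117.8 = 26.2 mg/L.
As CaCO₃: 26.2 mg/L × 692,000 L = 18,130 g; ÷ 50 g/eq ÷ 1 = 362.6 mol NaHCO₃.
Mass: 362.6 × 84 = 30,460 g.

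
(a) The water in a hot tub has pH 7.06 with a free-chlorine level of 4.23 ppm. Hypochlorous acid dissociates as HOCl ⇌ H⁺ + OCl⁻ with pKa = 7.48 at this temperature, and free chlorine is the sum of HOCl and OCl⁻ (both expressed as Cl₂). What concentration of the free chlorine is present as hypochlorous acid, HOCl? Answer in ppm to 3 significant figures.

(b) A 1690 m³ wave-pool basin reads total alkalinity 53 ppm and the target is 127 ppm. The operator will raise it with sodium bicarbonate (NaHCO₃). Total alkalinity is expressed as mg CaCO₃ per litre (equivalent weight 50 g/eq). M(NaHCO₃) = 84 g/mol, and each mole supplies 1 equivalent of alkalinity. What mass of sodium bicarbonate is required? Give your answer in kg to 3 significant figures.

(a) [OCl⁻]/[HOCl] = 10^(pH − pKa) = 10^(7.06 − 7.48) = 10^-0.42 = 0.3802.
(a) Fraction as HOCl = 1 / (1 + 0.3802) = 0.7245.
(a) HOCl = 0.7245 × 4.23 ppm = 3.065 ppm.

(b) Volume: 1690 m³ = 1,690,000 L.
(b) Alkalinity to add: (127 − 53) = 74 mg/L as CaCO₃ × 1,690,000 L = 125,100 g as CaCO₃.
(b) Equivalents: 125,100 g ÷ 50 g/eq = 2501 eq.
(b) NaHCO₃ supplies 1 eq per mole → 2501 mol.
(b) Mass: 2501 mol × 84 g/mol = 210,100 g.

(a) 3.06 ppm; (b) 210 kg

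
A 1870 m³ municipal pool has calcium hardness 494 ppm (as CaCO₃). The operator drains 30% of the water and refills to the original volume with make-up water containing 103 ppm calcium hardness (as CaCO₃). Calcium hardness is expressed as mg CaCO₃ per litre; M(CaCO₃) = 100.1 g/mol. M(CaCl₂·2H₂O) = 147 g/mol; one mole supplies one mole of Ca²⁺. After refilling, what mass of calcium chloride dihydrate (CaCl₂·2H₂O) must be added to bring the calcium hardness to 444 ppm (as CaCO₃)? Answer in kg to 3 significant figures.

185 kg

Volume: 1870 m³ = 1,870,000 L.
After draining 30% and refilling: 494 × 0.70 + 103 × 0.30 = 376.7 ppm.
Deficit to target: 444 − 376.7 = 67.3 mg/L.
As CaCO₃: 67.3 mg/L × 1,870,000 L = 125,900 g; ÷ 100.1 = 1257 mol Ca²⁺.
Mass: 1257 × 147 = 184,800 g.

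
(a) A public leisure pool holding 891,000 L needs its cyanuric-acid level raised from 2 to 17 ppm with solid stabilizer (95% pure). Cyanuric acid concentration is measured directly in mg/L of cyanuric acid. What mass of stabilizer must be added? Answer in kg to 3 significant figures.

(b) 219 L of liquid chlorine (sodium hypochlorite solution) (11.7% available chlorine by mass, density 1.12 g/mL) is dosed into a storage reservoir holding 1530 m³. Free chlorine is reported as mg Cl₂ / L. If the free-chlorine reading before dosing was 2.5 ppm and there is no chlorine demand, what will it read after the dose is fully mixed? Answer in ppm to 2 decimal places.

(a) 14.1 kg; (b) 21.26 ppm

(a) CYA to add: (17 − 2) = 15 mg/L × 891,000 L = 13,360 g cyanuric acid.
(a) At 95% purity: 13,360 / 0.95 = 14,070 g product.

(b) Volume: 1530 m³ = 1,530,000 L.
(b) Mass of solution: 219 L × 1000 mL/L × 1.12 g/mL = 245,300 g.
(b) Available chlorine delivered: 245,300 g × 0.117 = 28,700 g as Cl₂.
(b) Concentration rise: 28,700 g / 1,530,000 L = 18.76 mg/L = 18.76 ppm.
(b) Final FC: 2.5 + 18.76 = 21.26 ppm.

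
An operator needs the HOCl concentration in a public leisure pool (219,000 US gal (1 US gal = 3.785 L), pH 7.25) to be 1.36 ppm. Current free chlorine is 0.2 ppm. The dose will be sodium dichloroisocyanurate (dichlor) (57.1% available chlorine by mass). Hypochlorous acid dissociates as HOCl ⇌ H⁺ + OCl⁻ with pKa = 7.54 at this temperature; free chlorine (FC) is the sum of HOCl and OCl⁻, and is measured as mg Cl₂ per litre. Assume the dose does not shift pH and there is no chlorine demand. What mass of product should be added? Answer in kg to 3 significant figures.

2.70 kg

Volume: 219,000 US gal × 3.785 L/gal = 828,915 L.
[OCl⁻]/[HOCl] = 10^(pH − pKa) = 10^(7.25 − 7.54) = 0.5129; fraction as HOCl = 1/(1 + 0.5129) = 0.661.
Free chlorine required for 1.36 ppm HOCl: 1.36 / 0.661 = 2.057 ppm.
FC to add: 2.057 − 0.2 = 1.857 mg/L as Cl₂.
Cl₂ equivalent: 1.857 mg/L × 828,915 L = 1540 g.
Product at 57.1% available Cl: 1540 / 0.571 = 2697 g.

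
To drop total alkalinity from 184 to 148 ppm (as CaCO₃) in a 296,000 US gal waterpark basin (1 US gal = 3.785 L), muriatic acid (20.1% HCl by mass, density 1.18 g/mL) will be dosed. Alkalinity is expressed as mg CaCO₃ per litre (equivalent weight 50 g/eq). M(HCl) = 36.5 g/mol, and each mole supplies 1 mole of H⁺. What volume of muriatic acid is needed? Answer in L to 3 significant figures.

Volume: 296,000 US gal × 3.785 L/gal = 1,120,360 L.
Alkalinity to neutralize: (184 − 148) = 36 mg/L as CaCO₃ × 1,120,360 L = 40,330 g as CaCO₃.
Equivalents of H⁺ required: 40,330 ÷ 50 g/eq = 806.7 eq = 806.7 mol HCl.
Mass of HCl: 806.7 × 36.5 = 29,440 g.
Mass of 20.1% solution: 29,440 / 0.201 = 146,500 g.
Volume: 146,500 g ÷ 1.18 g/mL = 124,100 mL.

124 L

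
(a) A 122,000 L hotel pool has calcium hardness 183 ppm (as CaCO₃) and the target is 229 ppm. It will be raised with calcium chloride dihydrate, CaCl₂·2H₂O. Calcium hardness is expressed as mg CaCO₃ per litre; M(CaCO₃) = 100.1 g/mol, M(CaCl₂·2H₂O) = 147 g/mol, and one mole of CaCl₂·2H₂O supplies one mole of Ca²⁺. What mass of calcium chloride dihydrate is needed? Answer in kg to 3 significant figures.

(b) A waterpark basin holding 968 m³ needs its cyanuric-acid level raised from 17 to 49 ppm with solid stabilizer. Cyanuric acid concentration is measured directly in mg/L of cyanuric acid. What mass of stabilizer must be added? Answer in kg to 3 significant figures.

(a) 8.24 kg; (b) 31.0 kg

(a) Hardness to add: (229 − 183) = 46 mg/L as CaCO₃ × 122,000 L = 5612 g as CaCO₃.
(a) Moles of Ca²⁺ (1 mol Ca²⁺ ≡ 1 mol CaCO₃): 5612 / 100.1 g/mol = 56.06 mol.
(a) Mass of CaCl₂·2H₂O: 56.06 × 147 = 8241 g.

(b) Volume: 968 m³ = 968,000 L.
(b) CYA to add: (49 − 17) = 32 mg/L × 968,000 L = 30,980 g cyanuric acid.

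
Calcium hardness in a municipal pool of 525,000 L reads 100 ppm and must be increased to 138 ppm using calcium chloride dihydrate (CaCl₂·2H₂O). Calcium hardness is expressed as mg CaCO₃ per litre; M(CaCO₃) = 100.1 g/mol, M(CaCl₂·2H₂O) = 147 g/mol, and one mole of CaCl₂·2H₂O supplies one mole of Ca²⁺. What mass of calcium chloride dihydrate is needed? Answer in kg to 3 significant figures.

Hardness to add: (138 − 100) = 38 mg/L as CaCO₃ × 525,000 L = 19,950 g as CaCO₃.
Moles of Ca²⁺ (1 mol Ca²⁺ ≡ 1 mol CaCO₃): 19,950 / 100.1 g/mol = 199.3 mol.
Mass of CaCl₂·2H₂O: 199.3 × 147 = 29,300 g.

29.3 kg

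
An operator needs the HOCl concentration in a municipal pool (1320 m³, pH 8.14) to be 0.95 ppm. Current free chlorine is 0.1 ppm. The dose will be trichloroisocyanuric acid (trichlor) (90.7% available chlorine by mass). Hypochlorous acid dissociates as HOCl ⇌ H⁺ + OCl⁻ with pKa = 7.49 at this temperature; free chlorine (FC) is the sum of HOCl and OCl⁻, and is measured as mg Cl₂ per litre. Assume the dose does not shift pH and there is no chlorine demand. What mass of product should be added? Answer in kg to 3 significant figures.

Volume: 1320 m³ = 1,320,000 L.
[OCl⁻]/[HOCl] = 10^(pH − pKa) = 10^(8.14 − 7.49) = 4.467; fraction as HOCl = 1/(1 + 4.467) = 0.1829.
Free chlorine required for 0.95 ppm HOCl: 0.95 / 0.1829 = 5.193 ppm.
FC to add: 5.193 − 0.1 = 5.093 mg/L as Cl₂.
Cl₂ equivalent: 5.093 mg/L × 1,320,000 L = 6723 g.
Product at 90.7% available Cl: 6723 / 0.907 = 7413 g.

7.41 kg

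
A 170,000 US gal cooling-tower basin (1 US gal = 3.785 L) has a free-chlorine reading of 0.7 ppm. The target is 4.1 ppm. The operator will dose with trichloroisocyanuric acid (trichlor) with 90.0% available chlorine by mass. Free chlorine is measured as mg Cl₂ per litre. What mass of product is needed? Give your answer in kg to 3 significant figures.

2.43 kg

Volume: 170,000 US gal × 3.785 L/gal = 643,450 L.
Chlorine deficit: 4.1 − 0.7 = 3.4 ppm = 3.4 mg/L as Cl₂.
Cl₂ equivalent needed: 3.4 mg/L × 643,450 L = 2,188,000 mg = 2188 g.
Product at 90.0% available chlorine: 2188 / 0.9 = 2431 g.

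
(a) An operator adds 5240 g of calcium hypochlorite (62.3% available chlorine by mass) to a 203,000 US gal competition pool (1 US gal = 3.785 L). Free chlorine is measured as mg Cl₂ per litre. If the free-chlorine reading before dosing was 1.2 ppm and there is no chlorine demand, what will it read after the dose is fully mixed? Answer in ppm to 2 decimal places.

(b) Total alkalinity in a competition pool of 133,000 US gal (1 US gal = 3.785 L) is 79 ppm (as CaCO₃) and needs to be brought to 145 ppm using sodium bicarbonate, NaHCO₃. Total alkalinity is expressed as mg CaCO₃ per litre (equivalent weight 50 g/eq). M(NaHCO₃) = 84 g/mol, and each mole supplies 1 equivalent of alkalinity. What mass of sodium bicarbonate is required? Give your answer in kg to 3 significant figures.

(a) 5.45 ppm; (b) 55.8 kg

(a) Volume: 203,000 US gal × 3.785 L/gal = 768,355 L.
(a) Available chlorine delivered: 5240 g × 0.623 = 3265 g as Cl₂.
(a) Concentration rise: 3265 g / 768,355 L = 4.249 mg/L = 4.25 ppm.
(a) Final FC: 1.2 + 4.25 = 5.45 ppm.

(b) Volume: 133,000 US gal × 3.785 L/gal = 503,405 L.
(b) Alkalinity to add: (145 − 79) = 66 mg/L as CaCO₃ × 503,405 L = 33,220 g as CaCO₃.
(b) Equivalents: 33,220 g ÷ 50 g/eq = 664.5 eq.
(b) NaHCO₃ supplies 1 eq per mole → 664.5 mol.
(b) Mass: 664.5 mol × 84 g/mol = 55,820 g.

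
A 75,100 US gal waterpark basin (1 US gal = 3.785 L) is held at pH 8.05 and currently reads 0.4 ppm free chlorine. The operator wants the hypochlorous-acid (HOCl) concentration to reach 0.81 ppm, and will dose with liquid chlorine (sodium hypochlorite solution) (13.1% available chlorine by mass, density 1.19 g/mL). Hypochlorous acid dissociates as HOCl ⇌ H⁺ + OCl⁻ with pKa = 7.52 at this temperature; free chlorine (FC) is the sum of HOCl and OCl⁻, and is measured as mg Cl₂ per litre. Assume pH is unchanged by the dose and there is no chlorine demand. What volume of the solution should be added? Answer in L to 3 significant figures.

5.75 L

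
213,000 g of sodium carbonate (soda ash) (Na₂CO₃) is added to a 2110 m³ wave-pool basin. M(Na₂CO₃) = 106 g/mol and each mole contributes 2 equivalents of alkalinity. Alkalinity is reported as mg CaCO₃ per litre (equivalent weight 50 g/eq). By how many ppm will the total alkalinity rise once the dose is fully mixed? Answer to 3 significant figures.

Volume: 2110 m³ = 2,110,000 L.
Moles of Na₂CO₃: 213,000 g ÷ 106 g/mol = 2009 mol → 4019 eq of alkalinity.
As CaCO₃: 4019 eq × 50 g/eq = 200,900 g.
Rise: 200,900 g / 2,110,000 L × 1000 = 95.23 mg/L.

95.2 ppm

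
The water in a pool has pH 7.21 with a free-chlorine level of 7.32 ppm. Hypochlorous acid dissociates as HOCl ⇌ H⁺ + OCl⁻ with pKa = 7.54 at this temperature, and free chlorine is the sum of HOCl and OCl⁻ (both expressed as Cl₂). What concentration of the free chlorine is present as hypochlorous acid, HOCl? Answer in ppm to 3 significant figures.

[OCl⁻]/[HOCl] = 10^(pH − pKa) = 10^(7.21 − 7.54) = 10^-0.33 = 0.4677.
Fraction as HOCl = 1 / (1 + 0.4677) = 0.6813.
HOCl = 0.6813 × 7.32 ppm = 4.987 ppm.

4.99 ppm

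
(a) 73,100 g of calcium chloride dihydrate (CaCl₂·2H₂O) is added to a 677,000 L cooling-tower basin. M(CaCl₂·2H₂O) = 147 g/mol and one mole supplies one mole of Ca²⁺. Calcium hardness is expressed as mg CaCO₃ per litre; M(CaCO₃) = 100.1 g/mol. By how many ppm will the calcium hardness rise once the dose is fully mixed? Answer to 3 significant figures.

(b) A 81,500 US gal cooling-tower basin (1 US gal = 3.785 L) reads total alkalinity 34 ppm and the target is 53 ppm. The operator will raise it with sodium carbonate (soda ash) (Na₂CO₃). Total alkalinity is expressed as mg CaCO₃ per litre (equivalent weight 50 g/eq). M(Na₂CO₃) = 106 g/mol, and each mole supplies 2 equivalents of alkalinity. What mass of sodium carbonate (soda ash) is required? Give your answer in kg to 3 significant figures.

(a) 73.5 ppm; (b) 6.21 kg

(a) Moles of Ca²⁺: 73,100 g ÷ 147 g/mol = 497.3 mol.
(a) As CaCO₃: 497.3 mol × 100.1 g/mol = 49,780 g.
(a) Rise: 49,780 g / 677,000 L × 1000 = 73.53 mg/L.

(b) Volume: 81,500 US gal × 3.785 L/gal = 308,478 L.
(b) Alkalinity to add: (53 − 34) = 19 mg/L as CaCO₃ × 308,478 L = 5861 g as CaCO₃.
(b) Equivalents: 5861 g ÷ 50 g/eq = 117.2 eq.
(b) Each mole of Na₂CO₃ supplies 2 eq, so 117.2 / 2 = 58.61 mol.
(b) Mass: 58.61 mol × 106 g/mol = 6213 g.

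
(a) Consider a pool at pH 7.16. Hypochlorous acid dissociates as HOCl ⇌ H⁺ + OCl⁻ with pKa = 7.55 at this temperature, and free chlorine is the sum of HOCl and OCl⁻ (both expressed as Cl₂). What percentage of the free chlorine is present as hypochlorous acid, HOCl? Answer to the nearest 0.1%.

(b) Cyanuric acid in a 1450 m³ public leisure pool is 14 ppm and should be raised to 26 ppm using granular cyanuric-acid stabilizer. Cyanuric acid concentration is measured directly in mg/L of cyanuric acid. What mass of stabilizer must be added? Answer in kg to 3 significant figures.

(a) 71.1%; (b) 17.4 kg

(a) [OCl⁻]/[HOCl] = 10^(pH − pKa) = 10^(7.16 − 7.55) = 10^-0.39 = 0.4074.
(a) Fraction as HOCl = 1 / (1 + 0.4074) = 0.7105.

(b) Volume: 1450 m³ = 1,450,000 L.
(b) CYA to add: (26 − 14) = 12 mg/L × 1,450,000 L = 17,400 g cyanuric acid.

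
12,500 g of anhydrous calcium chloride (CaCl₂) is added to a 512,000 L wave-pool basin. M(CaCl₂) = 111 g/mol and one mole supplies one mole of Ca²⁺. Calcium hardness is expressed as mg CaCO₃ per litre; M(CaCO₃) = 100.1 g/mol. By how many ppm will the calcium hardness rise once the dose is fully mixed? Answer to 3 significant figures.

22.0 ppm

Moles of Ca²⁺: 12,500 g ÷ 111 g/mol = 112.6 mol.
As CaCO₃: 112.6 mol × 100.1 g/mol = 11,270 g.
Rise: 11,270 g / 512,000 L × 1000 = 22.02 mg/L.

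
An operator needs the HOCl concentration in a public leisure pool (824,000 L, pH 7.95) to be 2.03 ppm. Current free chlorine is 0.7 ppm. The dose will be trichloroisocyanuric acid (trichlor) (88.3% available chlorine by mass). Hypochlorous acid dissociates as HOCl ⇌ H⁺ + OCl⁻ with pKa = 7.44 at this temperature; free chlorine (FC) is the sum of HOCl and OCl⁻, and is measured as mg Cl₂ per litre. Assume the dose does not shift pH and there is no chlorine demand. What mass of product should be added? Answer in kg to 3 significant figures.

7.37 kg

[OCl⁻]/[HOCl] = 10^(pH − pKa) = 10^(7.95 − 7.44) = 3.236; fraction as HOCl = 1/(1 + 3.236) = 0.2361.
Free chlorine required for 2.03 ppm HOCl: 2.03 / 0.2361 = 8.599 ppm.
FC to add: 8.599 − 0.7 = 7.899 mg/L as Cl₂.
Cl₂ equivalent: 7.899 mg/L × 824,000 L = 6509 g.
Product at 88.3% available Cl: 6509 / 0.883 = 7371 g.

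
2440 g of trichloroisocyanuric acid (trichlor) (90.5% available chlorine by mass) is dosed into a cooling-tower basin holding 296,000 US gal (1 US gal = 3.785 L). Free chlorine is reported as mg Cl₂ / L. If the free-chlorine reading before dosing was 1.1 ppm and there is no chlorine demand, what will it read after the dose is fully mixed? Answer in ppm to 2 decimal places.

Volume: 296,000 US gal × 3.785 L/gal = 1,120,360 L.
Available chlorine delivered: 2440 g × 0.905 = 2208 g as Cl₂.
Concentration rise: 2208 g / 1,120,360 L = 1.971 mg/L = 1.97 ppm.
Final FC: 1.1 + 1.97 = 3.07 ppm.

3.07 ppm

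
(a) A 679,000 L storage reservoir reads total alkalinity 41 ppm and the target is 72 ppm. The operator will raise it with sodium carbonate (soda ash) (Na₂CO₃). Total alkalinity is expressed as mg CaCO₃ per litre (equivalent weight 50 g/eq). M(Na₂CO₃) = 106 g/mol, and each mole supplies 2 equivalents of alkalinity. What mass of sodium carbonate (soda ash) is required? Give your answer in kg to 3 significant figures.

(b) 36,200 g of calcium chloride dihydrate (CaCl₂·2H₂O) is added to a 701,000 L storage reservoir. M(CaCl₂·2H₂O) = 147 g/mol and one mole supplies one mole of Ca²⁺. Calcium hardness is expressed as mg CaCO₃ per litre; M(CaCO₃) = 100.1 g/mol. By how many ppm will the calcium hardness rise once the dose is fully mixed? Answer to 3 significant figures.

(a) Alkalinity to add: (72 − 41) = 31 mg/L as CaCO₃ × 679,000 L = 21,050 g as CaCO₃.
(a) Equivalents: 21,050 g ÷ 50 g/eq = 421 eq.
(a) Each mole of Na₂CO₃ supplies 2 eq, so 421 / 2 = 210.5 mol.
(a) Mass: 210.5 mol × 106 g/mol = 22,310 g.

(b) Moles of Ca²⁺: 36,200 g ÷ 147 g/mol = 246.3 mol.
(b) As CaCO₃: 246.3 mol × 100.1 g/mol = 24,650 g.
(b) Rise: 24,650 g / 701,000 L × 1000 = 35.16 mg/L.

(a) 22.3 kg; (b) 35.2 ppm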